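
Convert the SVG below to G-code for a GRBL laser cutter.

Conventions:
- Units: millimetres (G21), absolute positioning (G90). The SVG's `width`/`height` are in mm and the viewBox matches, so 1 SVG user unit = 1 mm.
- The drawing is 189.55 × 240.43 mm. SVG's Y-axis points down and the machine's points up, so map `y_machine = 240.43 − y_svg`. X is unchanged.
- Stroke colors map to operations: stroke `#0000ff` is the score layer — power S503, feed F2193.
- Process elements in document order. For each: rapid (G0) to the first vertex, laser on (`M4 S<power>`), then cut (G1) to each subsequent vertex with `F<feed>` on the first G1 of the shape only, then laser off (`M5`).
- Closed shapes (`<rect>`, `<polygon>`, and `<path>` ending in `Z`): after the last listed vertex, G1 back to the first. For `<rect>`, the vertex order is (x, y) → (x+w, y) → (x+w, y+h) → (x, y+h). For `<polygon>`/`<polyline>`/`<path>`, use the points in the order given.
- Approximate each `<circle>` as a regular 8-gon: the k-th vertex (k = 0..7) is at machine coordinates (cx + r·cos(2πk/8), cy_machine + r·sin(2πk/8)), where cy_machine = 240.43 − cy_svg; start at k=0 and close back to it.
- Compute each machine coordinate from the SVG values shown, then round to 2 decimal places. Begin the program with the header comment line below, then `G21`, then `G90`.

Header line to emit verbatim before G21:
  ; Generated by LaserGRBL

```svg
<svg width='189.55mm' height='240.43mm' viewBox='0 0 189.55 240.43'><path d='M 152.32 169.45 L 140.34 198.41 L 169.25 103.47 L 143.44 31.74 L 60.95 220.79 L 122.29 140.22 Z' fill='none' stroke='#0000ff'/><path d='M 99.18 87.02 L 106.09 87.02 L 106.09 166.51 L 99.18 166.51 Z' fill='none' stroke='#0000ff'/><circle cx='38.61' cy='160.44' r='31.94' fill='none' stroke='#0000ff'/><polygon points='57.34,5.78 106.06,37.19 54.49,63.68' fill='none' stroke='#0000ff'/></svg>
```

1 u = 1 mm; y_m = 240.43 − y.

[1] `<path>` closed polygon, #0000ff→score S503 F2193: (152.32,70.98) → (140.34,42.02) → (169.25,136.96) → (143.44,208.69) → (60.95,19.64) → (122.29,100.21) → (152.32,70.98) (closed)

[2] `<path>` rectangle, #0000ff→score S503 F2193: (99.18,153.41) → (106.09,153.41) → (106.09,73.92) → (99.18,73.92) → (99.18,153.41) (closed)

[3] `<circle>` circle, #0000ff→score S503 F2193: (70.55,79.99) → (61.19,102.57) → (38.61,111.93) → (16.03,102.57) → (6.67,79.99) → (16.03,57.41) → (38.61,48.05) → (61.19,57.41) → (70.55,79.99) (closed)

[4] `<polygon>` regular polygon, #0000ff→score S503 F2193: (57.34,234.65) → (106.06,203.24) → (54.49,176.75) → (57.34,234.65) (closed)

; Generated by LaserGRBL
G21
G90
G0 X152.32 Y70.98
M4 S503
G1 X140.34 Y42.02 F2193
G1 X169.25 Y136.96
G1 X143.44 Y208.69
G1 X60.95 Y19.64
G1 X122.29 Y100.21
G1 X152.32 Y70.98
M5
G0 X99.18 Y153.41
M4 S503
G1 X106.09 Y153.41 F2193
G1 X106.09 Y73.92
G1 X99.18 Y73.92
G1 X99.18 Y153.41
M5
G0 X70.55 Y79.99
M4 S503
G1 X61.19 Y102.57 F2193
G1 X38.61 Y111.93
G1 X16.03 Y102.57
G1 X6.67 Y79.99
G1 X16.03 Y57.41
G1 X38.61 Y48.05
G1 X61.19 Y57.41
G1 X70.55 Y79.99
M5
G0 X57.34 Y234.65
M4 S503
G1 X106.06 Y203.24 F2193
G1 X54.49 Y176.75
G1 X57.34 Y234.65
M5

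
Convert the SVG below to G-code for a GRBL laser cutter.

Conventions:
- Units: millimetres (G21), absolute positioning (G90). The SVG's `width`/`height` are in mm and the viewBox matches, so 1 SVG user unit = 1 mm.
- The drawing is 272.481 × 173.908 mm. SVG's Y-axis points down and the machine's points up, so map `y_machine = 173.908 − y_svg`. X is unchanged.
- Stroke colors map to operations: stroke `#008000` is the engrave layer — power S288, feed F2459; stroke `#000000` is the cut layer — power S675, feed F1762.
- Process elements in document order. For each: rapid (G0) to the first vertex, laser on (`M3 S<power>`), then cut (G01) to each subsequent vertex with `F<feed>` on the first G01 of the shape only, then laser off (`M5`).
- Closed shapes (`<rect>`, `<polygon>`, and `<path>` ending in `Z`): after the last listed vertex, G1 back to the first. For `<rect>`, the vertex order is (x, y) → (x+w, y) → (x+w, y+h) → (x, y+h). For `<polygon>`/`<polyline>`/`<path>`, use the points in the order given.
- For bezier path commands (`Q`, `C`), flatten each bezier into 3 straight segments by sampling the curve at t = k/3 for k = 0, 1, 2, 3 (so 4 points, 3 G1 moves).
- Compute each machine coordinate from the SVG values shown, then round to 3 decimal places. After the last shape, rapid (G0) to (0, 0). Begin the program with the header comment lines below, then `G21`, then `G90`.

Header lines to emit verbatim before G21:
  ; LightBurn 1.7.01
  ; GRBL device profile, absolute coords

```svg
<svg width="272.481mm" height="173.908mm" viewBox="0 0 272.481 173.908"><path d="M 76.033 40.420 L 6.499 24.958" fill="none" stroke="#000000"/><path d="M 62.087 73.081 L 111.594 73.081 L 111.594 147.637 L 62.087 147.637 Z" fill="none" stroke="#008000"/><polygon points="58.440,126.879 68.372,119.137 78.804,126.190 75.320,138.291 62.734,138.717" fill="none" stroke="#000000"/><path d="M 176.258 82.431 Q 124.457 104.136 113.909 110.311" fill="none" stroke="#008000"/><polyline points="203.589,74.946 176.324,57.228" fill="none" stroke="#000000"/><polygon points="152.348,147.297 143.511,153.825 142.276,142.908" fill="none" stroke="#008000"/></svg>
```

viewBox `0 0 272.481 173.908` with mm width/height → 1 unit = 1 mm. Flip: y_m = 173.908 − y_svg.

**Shape 1** — `<path>` line segment, stroke `#000000` → cut (S675, F1762). Machine vertices: (76.033,133.488) → (6.499,148.950). Open path.

**Shape 2** — `<path>` rectangle, stroke `#008000` → engrave (S288, F2459). Machine vertices: (62.087,100.827) → (111.594,100.827) → (111.594,26.271) → (62.087,26.271) → (62.087,100.827). Closed: final G1 returns to the first vertex.

**Shape 3** — `<polygon>` regular polygon, stroke `#000000` → cut (S675, F1762). Machine vertices: (58.440,47.029) → (68.372,54.771) → (78.804,47.718) → (75.320,35.617) → (62.734,35.191) → (58.440,47.029). Closed: final G1 returns to the first vertex.

**Shape 4** — `<path>` quadratic bezier, stroke `#008000` → engrave (S288, F2459). Control points (SVG): P0=(176.258,82.431), P1=(124.457,104.136), P2=(113.909,110.311); sampled at t=k/3. Machine vertices: (176.258,91.477) → (146.308,78.733) → (125.525,69.439) → (113.909,63.597). Open path.

**Shape 5** — `<polyline>` line segment, stroke `#000000` → cut (S675, F1762). Machine vertices: (203.589,98.962) → (176.324,116.680). Open path.

**Shape 6** — `<polygon>` regular polygon, stroke `#008000` → engrave (S288, F2459). Machine vertices: (152.348,26.611) → (143.511,20.083) → (142.276,31.000) → (152.348,26.611). Closed: final G1 returns to the first vertex.

; LightBurn 1.7.01
; GRBL device profile, absolute coords
G21
G90
G0 X76.033 Y133.488
M3 S675
G01 X6.499 Y148.950 F1762
M5
G0 X62.087 Y100.827
M3 S288
G01 X111.594 Y100.827 F2459
G01 X111.594 Y26.271
G01 X62.087 Y26.271
G01 X62.087 Y100.827
M5
G0 X58.440 Y47.029
M3 S675
G01 X68.372 Y54.771 F1762
G01 X78.804 Y47.718
G01 X75.320 Y35.617
G01 X62.734 Y35.191
G01 X58.440 Y47.029
M5
G0 X176.258 Y91.477
M3 S288
G01 X146.308 Y78.733 F2459
G01 X125.525 Y69.439
G01 X113.909 Y63.597
M5
G0 X203.589 Y98.962
M3 S675
G01 X176.324 Y116.680 F1762
M5
G0 X152.348 Y26.611
M3 S288
G01 X143.511 Y20.083 F2459
G01 X142.276 Y31.000
G01 X152.348 Y26.611
M5
G0 X0.000 Y0.000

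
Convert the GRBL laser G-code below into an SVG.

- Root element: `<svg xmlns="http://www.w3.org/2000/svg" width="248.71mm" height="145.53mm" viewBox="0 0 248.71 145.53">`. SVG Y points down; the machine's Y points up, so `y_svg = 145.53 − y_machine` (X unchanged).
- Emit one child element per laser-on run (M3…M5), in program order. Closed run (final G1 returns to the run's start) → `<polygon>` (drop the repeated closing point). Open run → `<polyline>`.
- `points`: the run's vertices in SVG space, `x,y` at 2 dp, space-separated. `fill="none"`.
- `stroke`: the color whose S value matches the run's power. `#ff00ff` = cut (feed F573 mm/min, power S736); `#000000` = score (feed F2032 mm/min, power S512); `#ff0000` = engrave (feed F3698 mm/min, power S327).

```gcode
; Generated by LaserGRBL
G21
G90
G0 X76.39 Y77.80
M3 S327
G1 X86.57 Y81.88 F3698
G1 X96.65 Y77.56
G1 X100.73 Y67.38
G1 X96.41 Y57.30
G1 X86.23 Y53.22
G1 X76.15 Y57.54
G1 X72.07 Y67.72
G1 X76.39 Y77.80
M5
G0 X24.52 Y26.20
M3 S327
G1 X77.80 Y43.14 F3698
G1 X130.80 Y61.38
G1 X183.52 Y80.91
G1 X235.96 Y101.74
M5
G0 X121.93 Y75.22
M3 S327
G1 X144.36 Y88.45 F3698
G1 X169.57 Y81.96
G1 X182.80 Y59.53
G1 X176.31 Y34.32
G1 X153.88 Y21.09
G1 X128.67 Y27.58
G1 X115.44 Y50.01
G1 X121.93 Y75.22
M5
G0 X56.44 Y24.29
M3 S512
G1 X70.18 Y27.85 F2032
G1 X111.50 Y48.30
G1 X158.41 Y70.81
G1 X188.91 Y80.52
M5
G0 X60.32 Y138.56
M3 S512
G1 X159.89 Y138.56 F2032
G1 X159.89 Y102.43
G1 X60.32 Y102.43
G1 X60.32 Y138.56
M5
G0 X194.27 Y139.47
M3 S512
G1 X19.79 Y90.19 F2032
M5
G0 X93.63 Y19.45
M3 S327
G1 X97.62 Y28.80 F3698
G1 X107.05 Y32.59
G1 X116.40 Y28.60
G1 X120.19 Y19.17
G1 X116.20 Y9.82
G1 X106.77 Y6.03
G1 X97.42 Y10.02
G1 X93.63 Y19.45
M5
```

<svg xmlns="http://www.w3.org/2000/svg" width="248.71mm" height="145.53mm" viewBox="0 0 248.71 145.53">
  <polygon points="76.39,67.73 86.57,63.65 96.65,67.97 100.73,78.15 96.41,88.23 86.23,92.31 76.15,87.99 72.07,77.81" fill="none" stroke="#ff0000"/>
  <polyline points="24.52,119.33 77.80,102.39 130.80,84.15 183.52,64.62 235.96,43.79" fill="none" stroke="#ff0000"/>
  <polygon points="121.93,70.31 144.36,57.08 169.57,63.57 182.80,86.00 176.31,111.21 153.88,124.44 128.67,117.95 115.44,95.52" fill="none" stroke="#ff0000"/>
  <polyline points="56.44,121.24 70.18,117.68 111.50,97.23 158.41,74.72 188.91,65.01" fill="none" stroke="#000000"/>
  <polygon points="60.32,6.97 159.89,6.97 159.89,43.10 60.32,43.10" fill="none" stroke="#000000"/>
  <polyline points="194.27,6.06 19.79,55.34" fill="none" stroke="#000000"/>
  <polygon points="93.63,126.08 97.62,116.73 107.05,112.94 116.40,116.93 120.19,126.36 116.20,135.71 106.77,139.50 97.42,135.51" fill="none" stroke="#ff0000"/>
</svg>

Machine Y-up, SVG Y-down with viewBox height 145.53, so y_svg = 145.53 − y_machine; X carries over.

Run 1: S327 ⇒ engrave layer `#ff0000`. The run returns to its start, so emit a `<polygon>` with points (Y-flipped): 76.39,67.73 86.57,63.65 96.65,67.97 100.73,78.15 96.41,88.23 86.23,92.31 76.15,87.99 72.07,77.81.

Run 2: S327 ⇒ engrave layer `#ff0000`. The run is open, so emit a `<polyline>` with points (Y-flipped): 24.52,119.33 77.80,102.39 130.80,84.15 183.52,64.62 235.96,43.79.

Run 3: the run's S327 means `#ff0000` (engrave). The run returns to its start, so emit a `<polygon>` with points (Y-flipped): 121.93,70.31 144.36,57.08 169.57,63.57 182.80,86.00 176.31,111.21 153.88,124.44 128.67,117.95 115.44,95.52.

Run 4: the run's S512 means `#000000` (score). The run is open, so emit a `<polyline>` with points (Y-flipped): 56.44,121.24 70.18,117.68 111.50,97.23 158.41,74.72 188.91,65.01.

Run 5: power S512 maps to stroke `#000000` (score). The run returns to its start, so emit a `<polygon>` with points (Y-flipped): 60.32,6.97 159.89,6.97 159.89,43.10 60.32,43.10.

Run 6: S512 ⇒ score layer `#000000`. The run is open, so emit a `<polyline>` with points (Y-flipped): 194.27,6.06 19.79,55.34.

Run 7: power S327 maps to stroke `#ff0000` (engrave). The run returns to its start, so emit a `<polygon>` with points (Y-flipped): 93.63,126.08 97.62,116.73 107.05,112.94 116.40,116.93 120.19,126.36 116.20,135.71 106.77,139.50 97.42,135.51.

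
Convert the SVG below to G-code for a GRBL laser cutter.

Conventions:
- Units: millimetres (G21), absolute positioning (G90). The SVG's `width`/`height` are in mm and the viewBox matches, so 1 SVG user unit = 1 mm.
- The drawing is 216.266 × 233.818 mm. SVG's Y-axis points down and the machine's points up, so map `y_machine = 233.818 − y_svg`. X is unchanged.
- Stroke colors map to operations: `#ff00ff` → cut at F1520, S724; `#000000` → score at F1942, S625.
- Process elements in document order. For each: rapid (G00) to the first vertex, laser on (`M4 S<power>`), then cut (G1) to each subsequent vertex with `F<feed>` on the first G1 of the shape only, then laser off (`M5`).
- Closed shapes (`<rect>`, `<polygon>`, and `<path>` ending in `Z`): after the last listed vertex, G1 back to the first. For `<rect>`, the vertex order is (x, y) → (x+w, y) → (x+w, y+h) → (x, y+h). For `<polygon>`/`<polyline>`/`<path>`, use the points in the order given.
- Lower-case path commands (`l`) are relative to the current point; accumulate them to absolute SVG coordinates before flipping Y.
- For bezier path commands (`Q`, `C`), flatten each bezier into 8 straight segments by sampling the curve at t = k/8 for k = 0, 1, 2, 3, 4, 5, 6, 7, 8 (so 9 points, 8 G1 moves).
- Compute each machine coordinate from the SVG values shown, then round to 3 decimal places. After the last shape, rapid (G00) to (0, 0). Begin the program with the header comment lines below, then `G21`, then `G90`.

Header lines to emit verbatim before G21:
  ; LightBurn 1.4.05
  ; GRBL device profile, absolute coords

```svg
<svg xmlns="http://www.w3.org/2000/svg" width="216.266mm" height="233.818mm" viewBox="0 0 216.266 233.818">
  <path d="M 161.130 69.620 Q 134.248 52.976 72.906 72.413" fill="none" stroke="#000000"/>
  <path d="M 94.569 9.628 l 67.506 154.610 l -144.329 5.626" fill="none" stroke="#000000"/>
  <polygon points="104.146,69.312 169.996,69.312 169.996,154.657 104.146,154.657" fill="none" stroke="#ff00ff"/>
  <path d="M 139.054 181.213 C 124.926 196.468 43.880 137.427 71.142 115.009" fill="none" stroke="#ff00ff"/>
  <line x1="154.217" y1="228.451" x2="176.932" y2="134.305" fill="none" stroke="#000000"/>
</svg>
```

; LightBurn 1.4.05
; GRBL device profile, absolute coords
G21
G90
G00 X161.130 Y164.198
M4 S625
G1 X153.871 Y167.795 F1942
G1 X145.535 Y170.265
G1 X136.123 Y171.607
G1 X125.633 Y171.822
G1 X114.067 Y170.909
G1 X101.423 Y168.868
G1 X87.703 Y165.700
G1 X72.906 Y161.405
M5
G00 X94.569 Y224.190
M4 S625
G1 X162.075 Y69.580 F1942
G1 X17.746 Y63.954
M5
G00 X104.146 Y164.506
M4 S724
G1 X169.996 Y164.506 F1520
G1 X169.996 Y79.161
G1 X104.146 Y79.161
G1 X104.146 Y164.506
M5
G00 X139.054 Y52.605
M4 S724
G1 X130.961 Y50.150 F1520
G1 X118.649 Y53.361
G1 X104.169 Y60.938
G1 X89.577 Y71.580
G1 X76.924 Y83.988
G1 X68.265 Y96.862
G1 X65.653 Y108.902
G1 X71.142 Y118.809
M5
G00 X154.217 Y5.367
M4 S625
G1 X176.932 Y99.513 F1942
M5
G00 X0.000 Y0.000

Since the viewBox matches the mm dimensions, user units are millimetres directly. The only transform is the Y-flip y_m = 233.818 − y_svg.

Shape 1 is a quadratic bezier drawn with `<path>`. Its stroke #000000 means score at S625, F1942. After flipping Y the toolpath is (161.130,164.198) → (153.871,167.795) → (145.535,170.265) → (136.123,171.607) → (125.633,171.822) → (114.067,170.909) → (101.423,168.868) → (87.703,165.700) → (72.906,161.405).

Shape 2 is a open polyline drawn with `<path>`. Its stroke #000000 means score at S625, F1942. After flipping Y the toolpath is (94.569,224.190) → (162.075,69.580) → (17.746,63.954).

Shape 3 is a rectangle drawn with `<polygon>`. Its stroke #ff00ff means cut at S724, F1520. After flipping Y the toolpath is (104.146,164.506) → (169.996,164.506) → (169.996,79.161) → (104.146,79.161) → (104.146,164.506), returning to the start.

Shape 4 is a cubic bezier drawn with `<path>`. Its stroke #ff00ff means cut at S724, F1520. After flipping Y the toolpath is (139.054,52.605) → (130.961,50.150) → (118.649,53.361) → (104.169,60.938) → (89.577,71.580) → (76.924,83.988) → (68.265,96.862) → (65.653,108.902) → (71.142,118.809).

Shape 5 is a line segment drawn with `<line>`. Its stroke #000000 means score at S625, F1942. After flipping Y the toolpath is (154.217,5.367) → (176.932,99.513).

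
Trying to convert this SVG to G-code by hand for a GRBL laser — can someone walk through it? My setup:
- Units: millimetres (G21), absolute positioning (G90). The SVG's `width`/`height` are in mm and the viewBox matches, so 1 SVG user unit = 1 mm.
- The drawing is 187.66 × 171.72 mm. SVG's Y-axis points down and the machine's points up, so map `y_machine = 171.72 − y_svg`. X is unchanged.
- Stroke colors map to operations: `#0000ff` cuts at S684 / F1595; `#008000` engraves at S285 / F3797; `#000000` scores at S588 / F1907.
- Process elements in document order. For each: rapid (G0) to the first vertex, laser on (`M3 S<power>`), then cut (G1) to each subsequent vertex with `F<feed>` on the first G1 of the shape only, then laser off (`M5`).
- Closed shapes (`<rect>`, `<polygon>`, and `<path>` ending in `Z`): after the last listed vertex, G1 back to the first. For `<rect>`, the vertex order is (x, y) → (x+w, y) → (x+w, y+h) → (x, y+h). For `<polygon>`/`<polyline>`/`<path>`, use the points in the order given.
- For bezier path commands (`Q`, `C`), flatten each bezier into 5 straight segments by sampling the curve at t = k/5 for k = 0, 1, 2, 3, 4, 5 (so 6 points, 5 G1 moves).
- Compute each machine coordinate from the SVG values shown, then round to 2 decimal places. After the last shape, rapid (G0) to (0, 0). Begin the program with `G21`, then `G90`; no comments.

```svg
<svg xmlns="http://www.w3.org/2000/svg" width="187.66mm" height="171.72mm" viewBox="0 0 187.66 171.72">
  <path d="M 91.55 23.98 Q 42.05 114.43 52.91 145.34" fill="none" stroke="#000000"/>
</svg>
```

Since the viewBox matches the mm dimensions, user units are millimetres directly. The only transform is the Y-flip y_m = 171.72 − y_svg.

Shape 1 is a quadratic bezier drawn with `<path>`. Its stroke #000000 means score at S588, F1907. After flipping Y the toolpath is (91.55,147.74) → (74.16,113.94) → (61.61,84.91) → (53.88,60.63) → (50.98,41.13) → (52.91,26.38).

G21
G90
G0 X91.55 Y147.74
M3 S588
G1 X74.16 Y113.94 F1907
G1 X61.61 Y84.91
G1 X53.88 Y60.63
G1 X50.98 Y41.13
G1 X52.91 Y26.38
M5
G0 X0.00 Y0.00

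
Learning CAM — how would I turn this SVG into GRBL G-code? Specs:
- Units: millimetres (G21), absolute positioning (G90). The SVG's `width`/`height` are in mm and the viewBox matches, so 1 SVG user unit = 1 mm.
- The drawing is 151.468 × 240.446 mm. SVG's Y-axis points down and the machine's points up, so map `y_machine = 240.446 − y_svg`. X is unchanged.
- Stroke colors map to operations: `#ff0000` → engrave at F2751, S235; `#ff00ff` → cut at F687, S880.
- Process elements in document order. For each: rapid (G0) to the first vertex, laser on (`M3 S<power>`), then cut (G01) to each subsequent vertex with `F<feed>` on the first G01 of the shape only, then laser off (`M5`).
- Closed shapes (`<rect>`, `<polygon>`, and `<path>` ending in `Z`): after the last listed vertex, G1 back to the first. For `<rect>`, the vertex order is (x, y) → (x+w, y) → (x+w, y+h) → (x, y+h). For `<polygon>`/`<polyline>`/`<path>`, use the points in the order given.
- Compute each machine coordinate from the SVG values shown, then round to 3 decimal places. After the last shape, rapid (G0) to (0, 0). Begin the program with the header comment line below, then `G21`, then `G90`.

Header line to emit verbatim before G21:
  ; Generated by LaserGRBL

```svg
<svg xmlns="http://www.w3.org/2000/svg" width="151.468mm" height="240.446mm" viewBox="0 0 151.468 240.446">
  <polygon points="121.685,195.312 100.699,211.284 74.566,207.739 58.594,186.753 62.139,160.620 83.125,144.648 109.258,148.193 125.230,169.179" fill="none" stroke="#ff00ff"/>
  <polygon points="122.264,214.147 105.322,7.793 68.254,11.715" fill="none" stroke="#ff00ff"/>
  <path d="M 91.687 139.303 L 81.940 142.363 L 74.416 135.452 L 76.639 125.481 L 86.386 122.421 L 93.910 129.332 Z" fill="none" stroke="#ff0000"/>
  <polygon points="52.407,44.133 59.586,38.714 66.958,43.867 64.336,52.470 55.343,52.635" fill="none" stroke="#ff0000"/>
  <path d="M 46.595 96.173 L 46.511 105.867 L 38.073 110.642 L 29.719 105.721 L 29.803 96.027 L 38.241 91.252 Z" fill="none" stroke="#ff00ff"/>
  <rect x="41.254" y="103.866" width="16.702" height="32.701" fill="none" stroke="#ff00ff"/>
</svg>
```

; Generated by LaserGRBL
G21
G90
G0 X121.685 Y45.134
M3 S880
G01 X100.699 Y29.162 F687
G01 X74.566 Y32.707
G01 X58.594 Y53.693
G01 X62.139 Y79.826
G01 X83.125 Y95.798
G01 X109.258 Y92.253
G01 X125.230 Y71.267
G01 X121.685 Y45.134
M5
G0 X122.264 Y26.299
M3 S880
G01 X105.322 Y232.653 F687
G01 X68.254 Y228.731
G01 X122.264 Y26.299
M5
G0 X91.687 Y101.143
M3 S235
G01 X81.940 Y98.083 F2751
G01 X74.416 Y104.994
G01 X76.639 Y114.965
G01 X86.386 Y118.025
G01 X93.910 Y111.114
G01 X91.687 Y101.143
M5
G0 X52.407 Y196.313
M3 S235
G01 X59.586 Y201.732 F2751
G01 X66.958 Y196.579
G01 X64.336 Y187.976
G01 X55.343 Y187.811
G01 X52.407 Y196.313
M5
G0 X46.595 Y144.273
M3 S880
G01 X46.511 Y134.579 F687
G01 X38.073 Y129.804
G01 X29.719 Y134.725
G01 X29.803 Y144.419
G01 X38.241 Y149.194
G01 X46.595 Y144.273
M5
G0 X41.254 Y136.580
M3 S880
G01 X57.956 Y136.580 F687
G01 X57.956 Y103.879
G01 X41.254 Y103.879
G01 X41.254 Y136.580
M5
G0 X0.000 Y0.000

Since the viewBox matches the mm dimensions, user units are millimetres directly. The only transform is the Y-flip y_m = 240.446 − y_svg.

Shape 1 is a regular polygon drawn with `<polygon>`. Its stroke #ff00ff means cut at S880, F687. After flipping Y the toolpath is (121.685,45.134) → (100.699,29.162) → (74.566,32.707) → (58.594,53.693) → (62.139,79.826) → (83.125,95.798) → (109.258,92.253) → (125.230,71.267) → (121.685,45.134), returning to the start.

Shape 2 is a closed polygon drawn with `<polygon>`. Its stroke #ff00ff means cut at S880, F687. After flipping Y the toolpath is (122.264,26.299) → (105.322,232.653) → (68.254,228.731) → (122.264,26.299), returning to the start.

Shape 3 is a regular polygon drawn with `<path>`. Its stroke #ff0000 means engrave at S235, F2751. After flipping Y the toolpath is (91.687,101.143) → (81.940,98.083) → (74.416,104.994) → (76.639,114.965) → (86.386,118.025) → (93.910,111.114) → (91.687,101.143), returning to the start.

Shape 4 is a regular polygon drawn with `<polygon>`. Its stroke #ff0000 means engrave at S235, F2751. After flipping Y the toolpath is (52.407,196.313) → (59.586,201.732) → (66.958,196.579) → (64.336,187.976) → (55.343,187.811) → (52.407,196.313), returning to the start.

Shape 5 is a regular polygon drawn with `<path>`. Its stroke #ff00ff means cut at S880, F687. After flipping Y the toolpath is (46.595,144.273) → (46.511,134.579) → (38.073,129.804) → (29.719,134.725) → (29.803,144.419) → (38.241,149.194) → (46.595,144.273), returning to the start.

Shape 6 is a rectangle drawn with `<rect>`. Its stroke #ff00ff means cut at S880, F687. After flipping Y the toolpath is (41.254,136.580) → (57.956,136.580) → (57.956,103.879) → (41.254,103.879) → (41.254,136.580), returning to the start.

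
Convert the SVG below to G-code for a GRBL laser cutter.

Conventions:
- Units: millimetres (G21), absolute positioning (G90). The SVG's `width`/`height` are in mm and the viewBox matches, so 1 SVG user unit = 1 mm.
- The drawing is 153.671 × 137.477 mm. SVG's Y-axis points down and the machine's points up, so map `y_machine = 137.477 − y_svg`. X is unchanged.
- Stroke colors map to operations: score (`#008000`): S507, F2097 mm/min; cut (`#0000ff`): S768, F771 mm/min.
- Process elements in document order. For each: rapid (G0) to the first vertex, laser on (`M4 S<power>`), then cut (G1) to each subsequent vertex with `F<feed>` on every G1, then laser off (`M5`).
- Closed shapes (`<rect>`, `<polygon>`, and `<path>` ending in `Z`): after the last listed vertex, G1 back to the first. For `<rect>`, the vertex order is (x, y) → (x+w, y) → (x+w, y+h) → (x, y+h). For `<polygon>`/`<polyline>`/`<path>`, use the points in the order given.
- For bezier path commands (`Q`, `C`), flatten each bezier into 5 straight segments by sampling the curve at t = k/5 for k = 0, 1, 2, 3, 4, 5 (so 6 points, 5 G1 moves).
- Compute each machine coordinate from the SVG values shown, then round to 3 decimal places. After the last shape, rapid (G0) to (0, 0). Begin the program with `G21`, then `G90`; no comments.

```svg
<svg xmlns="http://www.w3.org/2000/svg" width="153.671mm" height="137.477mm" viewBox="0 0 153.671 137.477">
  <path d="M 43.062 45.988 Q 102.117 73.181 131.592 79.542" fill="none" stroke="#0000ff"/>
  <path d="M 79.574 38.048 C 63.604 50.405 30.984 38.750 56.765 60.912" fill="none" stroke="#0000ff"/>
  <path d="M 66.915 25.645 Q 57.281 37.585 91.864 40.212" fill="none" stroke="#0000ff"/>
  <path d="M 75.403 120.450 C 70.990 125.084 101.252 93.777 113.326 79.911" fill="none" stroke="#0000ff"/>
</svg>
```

viewBox `0 0 153.671 137.477` with mm width/height → 1 unit = 1 mm. Flip: y_m = 137.477 − y_svg.

**Shape 1** — `<path>` quadratic bezier, stroke `#0000ff` → cut (S768, F771). Control points (SVG): P0=(43.062,45.988), P1=(102.117,73.181), P2=(131.592,79.542); sampled at t=k/5. Machine vertices: (43.062,91.489) → (65.501,81.445) → (85.573,73.068) → (103.279,66.357) → (118.619,61.313) → (131.592,57.935). Open path.

**Shape 2** — `<path>` cubic bezier, stroke `#0000ff` → cut (S768, F771). Control points (SVG): P0=(79.574,38.048), P1=(63.604,50.405), P2=(30.984,38.750), P3=(56.765,60.912); sampled at t=k/5. Machine vertices: (79.574,99.429) → (68.594,94.434) → (57.221,92.425) → (49.057,90.628) → (47.704,86.267) → (56.765,76.565). Open path.

**Shape 3** — `<path>` quadratic bezier, stroke `#0000ff` → cut (S768, F771). Control points (SVG): P0=(66.915,25.645), P1=(57.281,37.585), P2=(91.864,40.212); sampled at t=k/5. Machine vertices: (66.915,111.832) → (64.830,107.429) → (66.283,103.770) → (71.272,100.857) → (79.799,98.688) → (91.864,97.265). Open path.

**Shape 4** — `<path>` cubic bezier, stroke `#0000ff` → cut (S768, F771). Control points (SVG): P0=(75.403,120.450), P1=(70.990,125.084), P2=(101.252,93.777), P3=(113.326,79.911); sampled at t=k/5. Machine vertices: (75.403,17.027) → (76.493,18.132) → (83.368,25.301) → (93.490,35.972) → (104.322,47.581) → (113.326,57.566). Open path.

G21
G90
G0 X43.062 Y91.489
M4 S768
G1 X65.501 Y81.445 F771
G1 X85.573 Y73.068 F771
G1 X103.279 Y66.357 F771
G1 X118.619 Y61.313 F771
G1 X131.592 Y57.935 F771
M5
G0 X79.574 Y99.429
M4 S768
G1 X68.594 Y94.434 F771
G1 X57.221 Y92.425 F771
G1 X49.057 Y90.628 F771
G1 X47.704 Y86.267 F771
G1 X56.765 Y76.565 F771
M5
G0 X66.915 Y111.832
M4 S768
G1 X64.830 Y107.429 F771
G1 X66.283 Y103.770 F771
G1 X71.272 Y100.857 F771
G1 X79.799 Y98.688 F771
G1 X91.864 Y97.265 F771
M5
G0 X75.403 Y17.027
M4 S768
G1 X76.493 Y18.132 F771
G1 X83.368 Y25.301 F771
G1 X93.490 Y35.972 F771
G1 X104.322 Y47.581 F771
G1 X113.326 Y57.566 F771
M5
G0 X0.000 Y0.000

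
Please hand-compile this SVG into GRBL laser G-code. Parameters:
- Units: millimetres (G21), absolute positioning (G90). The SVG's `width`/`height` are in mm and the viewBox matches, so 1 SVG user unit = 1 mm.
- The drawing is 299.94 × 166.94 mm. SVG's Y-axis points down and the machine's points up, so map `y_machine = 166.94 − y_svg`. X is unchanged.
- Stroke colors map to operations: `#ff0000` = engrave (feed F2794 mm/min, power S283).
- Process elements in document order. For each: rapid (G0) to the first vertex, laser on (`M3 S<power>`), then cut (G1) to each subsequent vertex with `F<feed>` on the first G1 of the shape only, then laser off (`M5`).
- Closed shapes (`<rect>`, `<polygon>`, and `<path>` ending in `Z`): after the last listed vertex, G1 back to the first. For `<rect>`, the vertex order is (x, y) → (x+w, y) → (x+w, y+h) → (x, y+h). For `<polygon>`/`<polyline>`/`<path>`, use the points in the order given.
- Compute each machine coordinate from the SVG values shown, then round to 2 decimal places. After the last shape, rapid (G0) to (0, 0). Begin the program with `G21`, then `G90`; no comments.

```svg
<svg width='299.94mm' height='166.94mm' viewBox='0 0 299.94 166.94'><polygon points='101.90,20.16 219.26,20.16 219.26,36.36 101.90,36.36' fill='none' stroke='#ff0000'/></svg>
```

G21
G90
G0 X101.90 Y146.78
M3 S283
G1 X219.26 Y146.78 F2794
G1 X219.26 Y130.58
G1 X101.90 Y130.58
G1 X101.90 Y146.78
M5
G0 X0.00 Y0.00

Since the viewBox matches the mm dimensions, user units are millimetres directly. The only transform is the Y-flip y_m = 166.94 − y_svg.

Shape 1 is a rectangle drawn with `<polygon>`. Its stroke #ff0000 means engrave at S283, F2794. After flipping Y the toolpath is (101.90,146.78) → (219.26,146.78) → (219.26,130.58) → (101.90,130.58) → (101.90,146.78), returning to the start.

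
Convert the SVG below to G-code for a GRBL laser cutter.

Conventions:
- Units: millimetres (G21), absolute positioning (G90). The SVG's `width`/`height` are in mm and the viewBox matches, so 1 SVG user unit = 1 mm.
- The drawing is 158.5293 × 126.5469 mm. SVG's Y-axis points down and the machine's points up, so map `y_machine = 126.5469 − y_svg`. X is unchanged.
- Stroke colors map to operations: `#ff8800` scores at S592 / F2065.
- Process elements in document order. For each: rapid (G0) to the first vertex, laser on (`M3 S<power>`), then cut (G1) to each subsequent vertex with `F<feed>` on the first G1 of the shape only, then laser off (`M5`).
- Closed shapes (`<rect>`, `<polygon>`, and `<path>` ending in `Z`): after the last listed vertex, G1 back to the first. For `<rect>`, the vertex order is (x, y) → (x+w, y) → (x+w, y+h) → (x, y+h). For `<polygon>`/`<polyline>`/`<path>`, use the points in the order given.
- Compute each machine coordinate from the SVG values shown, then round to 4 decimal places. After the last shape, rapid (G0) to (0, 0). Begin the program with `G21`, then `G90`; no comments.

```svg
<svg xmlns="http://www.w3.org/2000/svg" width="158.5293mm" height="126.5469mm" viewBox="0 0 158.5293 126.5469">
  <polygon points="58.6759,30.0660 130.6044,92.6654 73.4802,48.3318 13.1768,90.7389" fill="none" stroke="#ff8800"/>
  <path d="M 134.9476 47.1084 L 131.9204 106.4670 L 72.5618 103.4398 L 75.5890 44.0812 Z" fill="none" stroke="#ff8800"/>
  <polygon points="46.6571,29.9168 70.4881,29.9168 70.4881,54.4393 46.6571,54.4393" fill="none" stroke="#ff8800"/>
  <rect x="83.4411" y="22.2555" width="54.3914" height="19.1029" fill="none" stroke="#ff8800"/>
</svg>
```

G21
G90
G0 X58.6759 Y96.4809
M3 S592
G1 X130.6044 Y33.8815 F2065
G1 X73.4802 Y78.2151
G1 X13.1768 Y35.8080
G1 X58.6759 Y96.4809
M5
G0 X134.9476 Y79.4385
M3 S592
G1 X131.9204 Y20.0799 F2065
G1 X72.5618 Y23.1071
G1 X75.5890 Y82.4657
G1 X134.9476 Y79.4385
M5
G0 X46.6571 Y96.6301
M3 S592
G1 X70.4881 Y96.6301 F2065
G1 X70.4881 Y72.1076
G1 X46.6571 Y72.1076
G1 X46.6571 Y96.6301
M5
G0 X83.4411 Y104.2914
M3 S592
G1 X137.8325 Y104.2914 F2065
G1 X137.8325 Y85.1885
G1 X83.4411 Y85.1885
G1 X83.4411 Y104.2914
M5
G0 X0.0000 Y0.0000

Since the viewBox matches the mm dimensions, user units are millimetres directly. The only transform is the Y-flip y_m = 126.5469 − y_svg.

Shape 1 is a closed polygon drawn with `<polygon>`. Its stroke #ff8800 means score at S592, F2065. After flipping Y the toolpath is (58.6759,96.4809) → (130.6044,33.8815) → (73.4802,78.2151) → (13.1768,35.8080) → (58.6759,96.4809), returning to the start.

Shape 2 is a regular polygon drawn with `<path>`. Its stroke #ff8800 means score at S592, F2065. After flipping Y the toolpath is (134.9476,79.4385) → (131.9204,20.0799) → (72.5618,23.1071) → (75.5890,82.4657) → (134.9476,79.4385), returning to the start.

Shape 3 is a rectangle drawn with `<polygon>`. Its stroke #ff8800 means score at S592, F2065. After flipping Y the toolpath is (46.6571,96.6301) → (70.4881,96.6301) → (70.4881,72.1076) → (46.6571,72.1076) → (46.6571,96.6301), returning to the start.

Shape 4 is a rectangle drawn with `<rect>`. Its stroke #ff8800 means score at S592, F2065. After flipping Y the toolpath is (83.4411,104.2914) → (137.8325,104.2914) → (137.8325,85.1885) → (83.4411,85.1885) → (83.4411,104.2914), returning to the start.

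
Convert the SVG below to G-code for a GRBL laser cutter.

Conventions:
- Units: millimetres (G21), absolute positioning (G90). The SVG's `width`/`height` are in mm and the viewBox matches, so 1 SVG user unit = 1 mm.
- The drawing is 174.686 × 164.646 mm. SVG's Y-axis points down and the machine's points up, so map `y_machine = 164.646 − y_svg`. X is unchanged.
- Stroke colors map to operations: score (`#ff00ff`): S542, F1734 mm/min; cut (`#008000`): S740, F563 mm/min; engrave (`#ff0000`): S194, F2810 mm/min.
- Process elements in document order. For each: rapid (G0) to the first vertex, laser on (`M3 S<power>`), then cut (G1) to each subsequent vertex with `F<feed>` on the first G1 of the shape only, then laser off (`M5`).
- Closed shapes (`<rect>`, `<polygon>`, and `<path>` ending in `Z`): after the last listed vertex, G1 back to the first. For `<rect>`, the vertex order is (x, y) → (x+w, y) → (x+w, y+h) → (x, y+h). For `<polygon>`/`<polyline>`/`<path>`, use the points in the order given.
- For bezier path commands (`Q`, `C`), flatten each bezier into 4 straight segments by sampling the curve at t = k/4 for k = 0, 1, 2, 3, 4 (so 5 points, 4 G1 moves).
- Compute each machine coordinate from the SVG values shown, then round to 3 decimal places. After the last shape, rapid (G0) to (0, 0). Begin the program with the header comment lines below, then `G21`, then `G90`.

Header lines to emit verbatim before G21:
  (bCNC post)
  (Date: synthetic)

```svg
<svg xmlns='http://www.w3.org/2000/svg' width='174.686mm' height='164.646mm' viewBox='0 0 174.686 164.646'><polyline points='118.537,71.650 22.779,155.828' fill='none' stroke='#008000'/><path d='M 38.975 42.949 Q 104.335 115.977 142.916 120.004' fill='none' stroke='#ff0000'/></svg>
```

1 u = 1 mm; y_m = 164.646 − y.

[1] `<polyline>` line segment, #008000→cut S740 F563: (118.537,92.996) → (22.779,8.818)

[2] `<path>` quadratic bezier, #ff0000→engrave S194 F2810: (38.975,121.697) → (69.981,89.496) → (97.640,65.919) → (121.952,50.968) → (142.916,44.642)

(bCNC post)
(Date: synthetic)
G21
G90
G0 X118.537 Y92.996
M3 S740
G1 X22.779 Y8.818 F563
M5
G0 X38.975 Y121.697
M3 S194
G1 X69.981 Y89.496 F2810
G1 X97.640 Y65.919
G1 X121.952 Y50.968
G1 X142.916 Y44.642
M5
G0 X0.000 Y0.000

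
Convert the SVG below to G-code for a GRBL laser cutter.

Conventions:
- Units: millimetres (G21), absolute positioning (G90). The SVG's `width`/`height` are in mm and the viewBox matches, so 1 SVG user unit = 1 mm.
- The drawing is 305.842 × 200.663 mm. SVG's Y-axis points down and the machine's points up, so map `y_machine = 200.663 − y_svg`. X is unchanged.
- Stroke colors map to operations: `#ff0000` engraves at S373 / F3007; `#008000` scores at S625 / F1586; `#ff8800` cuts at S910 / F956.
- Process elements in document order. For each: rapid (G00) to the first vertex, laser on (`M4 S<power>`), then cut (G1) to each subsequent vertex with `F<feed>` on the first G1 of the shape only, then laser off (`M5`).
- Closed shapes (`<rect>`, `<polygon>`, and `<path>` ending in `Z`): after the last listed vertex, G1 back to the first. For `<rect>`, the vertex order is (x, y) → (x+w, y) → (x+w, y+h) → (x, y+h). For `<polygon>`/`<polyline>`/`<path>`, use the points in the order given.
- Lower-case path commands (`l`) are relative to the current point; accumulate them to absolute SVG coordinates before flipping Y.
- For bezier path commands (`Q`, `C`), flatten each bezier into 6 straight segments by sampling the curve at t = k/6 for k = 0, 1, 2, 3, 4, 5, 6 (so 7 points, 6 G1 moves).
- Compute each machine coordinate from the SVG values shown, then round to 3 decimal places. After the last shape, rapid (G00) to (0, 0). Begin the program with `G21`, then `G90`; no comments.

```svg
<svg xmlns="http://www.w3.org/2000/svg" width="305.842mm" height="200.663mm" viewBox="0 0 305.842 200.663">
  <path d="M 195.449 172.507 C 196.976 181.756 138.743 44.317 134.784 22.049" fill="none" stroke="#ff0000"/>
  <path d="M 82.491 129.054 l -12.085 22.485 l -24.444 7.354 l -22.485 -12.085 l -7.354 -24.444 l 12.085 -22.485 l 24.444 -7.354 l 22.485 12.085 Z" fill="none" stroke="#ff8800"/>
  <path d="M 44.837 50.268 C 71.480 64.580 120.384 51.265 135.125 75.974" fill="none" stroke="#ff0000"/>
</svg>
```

G21
G90
G00 X195.449 Y28.156
M4 S373
G1 X191.760 Y34.543 F3007
G1 X181.279 Y58.105
G1 X167.174 Y91.566
G1 X152.611 Y127.654
G1 X140.758 Y159.095
G1 X134.784 Y178.614
M5
G00 X82.491 Y71.609
M4 S910
G1 X70.406 Y49.124 F956
G1 X45.962 Y41.770
G1 X23.477 Y53.855
G1 X16.123 Y78.299
G1 X28.208 Y100.784
G1 X52.652 Y108.138
G1 X75.137 Y96.053
G1 X82.491 Y71.609
M5
G00 X44.837 Y150.395
M4 S373
G1 X59.752 Y145.237 F3007
G1 X76.811 Y142.860
G1 X94.444 Y141.441
G1 X111.086 Y139.155
G1 X125.169 Y134.179
G1 X135.125 Y124.689
M5
G00 X0.000 Y0.000

1 u = 1 mm; y_m = 200.663 − y.

[1] `<path>` cubic bezier, #ff0000→engrave S373 F3007: (195.449,28.156) → (191.760,34.543) → (181.279,58.105) → (167.174,91.566) → (152.611,127.654) → (140.758,159.095) → (134.784,178.614)

[2] `<path>` regular polygon, #ff8800→cut S910 F956: (82.491,71.609) → (70.406,49.124) → (45.962,41.770) → (23.477,53.855) → (16.123,78.299) → (28.208,100.784) → (52.652,108.138) → (75.137,96.053) → (82.491,71.609) (closed)

[3] `<path>` cubic bezier, #ff0000→engrave S373 F3007: (44.837,150.395) → (59.752,145.237) → (76.811,142.860) → (94.444,141.441) → (111.086,139.155) → (125.169,134.179) → (135.125,124.689)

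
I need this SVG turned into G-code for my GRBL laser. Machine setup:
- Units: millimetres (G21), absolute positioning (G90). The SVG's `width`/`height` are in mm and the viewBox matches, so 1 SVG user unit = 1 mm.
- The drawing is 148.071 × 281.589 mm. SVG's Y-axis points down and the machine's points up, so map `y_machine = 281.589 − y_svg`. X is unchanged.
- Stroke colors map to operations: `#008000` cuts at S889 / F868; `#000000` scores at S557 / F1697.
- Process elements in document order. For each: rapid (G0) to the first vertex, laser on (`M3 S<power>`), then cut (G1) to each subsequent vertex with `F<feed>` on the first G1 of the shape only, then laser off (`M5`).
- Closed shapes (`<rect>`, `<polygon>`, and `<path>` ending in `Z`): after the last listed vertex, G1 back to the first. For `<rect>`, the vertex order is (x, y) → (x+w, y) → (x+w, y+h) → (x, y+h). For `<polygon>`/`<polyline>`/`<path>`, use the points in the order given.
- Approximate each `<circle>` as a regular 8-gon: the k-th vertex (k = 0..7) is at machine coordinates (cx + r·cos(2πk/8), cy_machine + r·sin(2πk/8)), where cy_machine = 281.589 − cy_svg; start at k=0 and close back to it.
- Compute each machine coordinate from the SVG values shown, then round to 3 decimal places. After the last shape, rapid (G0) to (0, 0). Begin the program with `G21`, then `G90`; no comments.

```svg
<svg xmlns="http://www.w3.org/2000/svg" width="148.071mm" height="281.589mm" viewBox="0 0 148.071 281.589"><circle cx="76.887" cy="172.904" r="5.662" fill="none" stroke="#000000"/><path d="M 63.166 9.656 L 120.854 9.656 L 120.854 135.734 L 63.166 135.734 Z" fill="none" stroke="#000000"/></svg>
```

G21
G90
G0 X82.549 Y108.685
M3 S557
G1 X80.891 Y112.689 F1697
G1 X76.887 Y114.347
G1 X72.883 Y112.689
G1 X71.225 Y108.685
G1 X72.883 Y104.681
G1 X76.887 Y103.023
G1 X80.891 Y104.681
G1 X82.549 Y108.685
M5
G0 X63.166 Y271.933
M3 S557
G1 X120.854 Y271.933 F1697
G1 X120.854 Y145.855
G1 X63.166 Y145.855
G1 X63.166 Y271.933
M5
G0 X0.000 Y0.000

Since the viewBox matches the mm dimensions, user units are millimetres directly. The only transform is the Y-flip y_m = 281.589 − y_svg.

Shape 1 is a circle drawn with `<circle>`. Its stroke #000000 means score at S557, F1697. After flipping Y the toolpath is (82.549,108.685) → (80.891,112.689) → (76.887,114.347) → (72.883,112.689) → (71.225,108.685) → (72.883,104.681) → (76.887,103.023) → (80.891,104.681) → (82.549,108.685), returning to the start.

Shape 2 is a rectangle drawn with `<path>`. Its stroke #000000 means score at S557, F1697. After flipping Y the toolpath is (63.166,271.933) → (120.854,271.933) → (120.854,145.855) → (63.166,145.855) → (63.166,271.933), returning to the start.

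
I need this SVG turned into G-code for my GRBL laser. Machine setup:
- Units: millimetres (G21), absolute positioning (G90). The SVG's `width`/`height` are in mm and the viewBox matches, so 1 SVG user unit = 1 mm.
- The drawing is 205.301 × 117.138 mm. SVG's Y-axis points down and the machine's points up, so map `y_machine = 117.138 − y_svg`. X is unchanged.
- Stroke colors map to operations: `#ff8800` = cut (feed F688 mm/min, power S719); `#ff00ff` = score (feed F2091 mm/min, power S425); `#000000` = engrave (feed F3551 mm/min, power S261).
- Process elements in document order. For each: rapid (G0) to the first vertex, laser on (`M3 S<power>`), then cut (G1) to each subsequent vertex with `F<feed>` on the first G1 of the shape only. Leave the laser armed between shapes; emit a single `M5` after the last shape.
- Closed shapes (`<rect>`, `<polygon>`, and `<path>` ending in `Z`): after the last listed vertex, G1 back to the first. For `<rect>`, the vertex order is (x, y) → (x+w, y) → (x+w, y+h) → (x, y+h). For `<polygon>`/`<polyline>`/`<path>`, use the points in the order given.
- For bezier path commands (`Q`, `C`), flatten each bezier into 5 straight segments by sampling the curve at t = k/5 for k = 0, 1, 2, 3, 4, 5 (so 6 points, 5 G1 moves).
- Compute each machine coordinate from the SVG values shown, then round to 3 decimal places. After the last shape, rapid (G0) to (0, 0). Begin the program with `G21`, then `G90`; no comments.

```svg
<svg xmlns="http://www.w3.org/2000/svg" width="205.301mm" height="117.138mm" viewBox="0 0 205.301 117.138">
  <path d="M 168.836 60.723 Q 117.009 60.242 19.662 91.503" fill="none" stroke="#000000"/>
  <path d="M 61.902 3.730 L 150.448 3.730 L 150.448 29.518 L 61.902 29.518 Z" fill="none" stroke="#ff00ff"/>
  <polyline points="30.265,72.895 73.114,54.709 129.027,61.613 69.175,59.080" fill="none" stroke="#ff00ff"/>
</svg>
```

Since the viewBox matches the mm dimensions, user units are millimetres directly. The only transform is the Y-flip y_m = 117.138 − y_svg.

Shape 1 is a quadratic bezier drawn with `<path>`. Its stroke #000000 means engrave at S261, F3551. After flipping Y the toolpath is (168.836,56.415) → (146.284,55.338) → (120.091,51.721) → (90.256,45.565) → (56.780,36.870) → (19.662,25.635).

Shape 2 is a rectangle drawn with `<path>`. Its stroke #ff00ff means score at S425, F2091. After flipping Y the toolpath is (61.902,113.408) → (150.448,113.408) → (150.448,87.620) → (61.902,87.620) → (61.902,113.408), returning to the start.

Shape 3 is a open polyline drawn with `<polyline>`. Its stroke #ff00ff means score at S425, F2091. After flipping Y the toolpath is (30.265,44.243) → (73.114,62.429) → (129.027,55.525) → (69.175,58.058).

G21
G90
G0 X168.836 Y56.415
M3 S261
G1 X146.284 Y55.338 F3551
G1 X120.091 Y51.721
G1 X90.256 Y45.565
G1 X56.780 Y36.870
G1 X19.662 Y25.635
G0 X61.902 Y113.408
M3 S425
G1 X150.448 Y113.408 F2091
G1 X150.448 Y87.620
G1 X61.902 Y87.620
G1 X61.902 Y113.408
G0 X30.265 Y44.243
M3 S425
G1 X73.114 Y62.429 F2091
G1 X129.027 Y55.525
G1 X69.175 Y58.058
M5
G0 X0.000 Y0.000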